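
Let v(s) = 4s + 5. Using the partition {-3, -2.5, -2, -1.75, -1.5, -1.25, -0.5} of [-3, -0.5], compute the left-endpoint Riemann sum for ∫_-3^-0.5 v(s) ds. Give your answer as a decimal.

Subinterval widths: 0.5, 0.5, 0.25, 0.25, 0.25, 0.75.
Left endpoints: -3, -2.5, -2, -1.75, -1.5, -1.25.
v(-3) = -7, v(-2.5) = -5, v(-2) = -3, v(-1.75) = -2, v(-1.5) = -1, v(-1.25) = 0.
Sum = Σ Δs_i · v(s_i).
Sum = -7.5.

-7.5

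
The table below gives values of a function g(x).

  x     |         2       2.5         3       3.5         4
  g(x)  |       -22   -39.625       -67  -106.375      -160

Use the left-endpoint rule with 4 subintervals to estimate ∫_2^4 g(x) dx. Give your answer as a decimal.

-117.5

Δx = 0.5.
Sum = 0.5·[(-22) + (-39.625) + (-67) + (-106.375)] = -117.5.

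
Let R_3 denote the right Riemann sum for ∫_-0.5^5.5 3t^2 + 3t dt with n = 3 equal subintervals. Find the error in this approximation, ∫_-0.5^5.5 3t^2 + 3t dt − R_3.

-120

Exact integral: ∫_-0.5^5.5 f(t) dt = 211.5.
R_3 = 331.5.
Error = 211.5 − 331.5 = -120.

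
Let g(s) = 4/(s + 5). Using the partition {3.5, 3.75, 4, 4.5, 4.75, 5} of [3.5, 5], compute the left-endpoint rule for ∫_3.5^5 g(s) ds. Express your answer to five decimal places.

0.66198

Subinterval widths: 0.25, 0.25, 0.5, 0.25, 0.25.
Left endpoints: 3.5, 3.75, 4, 4.5, 4.75.
g(3.5) = 8/17, g(3.75) = 16/35, g(4) = 4/9, g(4.5) = 8/19, g(4.75) = 16/39.
Sum = Σ Δs_i · g(s_i).
Sum ≈ 0.66198.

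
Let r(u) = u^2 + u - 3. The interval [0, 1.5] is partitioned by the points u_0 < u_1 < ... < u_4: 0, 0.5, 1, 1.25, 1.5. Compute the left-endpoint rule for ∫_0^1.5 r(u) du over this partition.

Subinterval widths: 0.5, 0.5, 0.25, 0.25.
Left endpoints: 0, 0.5, 1, 1.25.
r(0) = -3, r(0.5) = -2.25, r(1) = -1, r(1.25) = -0.1875.
Sum = Σ Δu_i · r(u_i).
Sum = -2.921875.

-2.921875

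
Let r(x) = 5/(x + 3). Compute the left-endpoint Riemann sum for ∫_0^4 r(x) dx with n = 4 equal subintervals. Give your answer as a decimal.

4.75

Δx = (4 − 0)/4 = 1.
Left endpoints: 0, 1, 2, 3.
r(0) = 5/3, r(1) = 1.25, r(2) = 1, r(3) = 5/6.
Sum = Δx · [r(0) + r(1) + r(2) + r(3)].
Sum = 4.75.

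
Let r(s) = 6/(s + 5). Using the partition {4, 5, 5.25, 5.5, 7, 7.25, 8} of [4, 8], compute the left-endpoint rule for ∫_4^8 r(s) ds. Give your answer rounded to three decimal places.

2.312

Subinterval widths: 1, 0.25, 0.25, 1.5, 0.25, 0.75.
Left endpoints: 4, 5, 5.25, 5.5, 7, 7.25.
r(4) = 2/3, r(5) = 0.6, r(5.25) = 24/41, r(5.5) = 4/7, r(7) = 0.5, r(7.25) = 24/49.
Sum = Σ Δs_i · r(s_i).
Sum ≈ 2.312.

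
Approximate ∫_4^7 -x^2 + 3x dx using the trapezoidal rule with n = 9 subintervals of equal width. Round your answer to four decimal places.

Δx = (7 − 4)/9 = 1/3.
f(4) = -4, f(13/3) = -52/9, f(14/3) = -70/9, f(5) = -10, f(16/3) = -112/9, f(17/3) = -136/9, f(6) = -18, f(19/3) = -190/9, f(20/3) = -220/9, f(7) = -28.
T_9 = (Δx/2)·[f(x_0) + 2f(x_1) + ... + 2f(x_{8}) + f(x_9)].
Sum ≈ -43.5556.

-43.5556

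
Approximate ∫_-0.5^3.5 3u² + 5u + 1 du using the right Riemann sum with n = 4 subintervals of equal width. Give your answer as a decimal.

107

Δu = (3.5 − (-0.5))/4 = 1.
Right endpoints: 0.5, 1.5, 2.5, 3.5.
f(0.5) = 4.25, f(1.5) = 15.25, f(2.5) = 32.25, f(3.5) = 55.25.
Sum = Δu · [f(0.5) + f(1.5) + f(2.5) + f(3.5)].
Sum = 107.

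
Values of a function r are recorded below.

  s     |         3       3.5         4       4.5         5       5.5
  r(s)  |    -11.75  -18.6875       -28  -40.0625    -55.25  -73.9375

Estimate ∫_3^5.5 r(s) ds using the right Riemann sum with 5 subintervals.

Δs = 0.5.
Sum = 0.5·[(-18.6875) + (-28) + (-40.0625) + (-55.25) + (-73.9375)] = -107.96875.

-107.96875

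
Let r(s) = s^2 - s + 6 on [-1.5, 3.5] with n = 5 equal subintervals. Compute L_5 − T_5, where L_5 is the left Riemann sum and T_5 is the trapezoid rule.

-2.5

L_5 = 38.75.
T_5 = 41.25.
L_5 − T_5 = -2.5.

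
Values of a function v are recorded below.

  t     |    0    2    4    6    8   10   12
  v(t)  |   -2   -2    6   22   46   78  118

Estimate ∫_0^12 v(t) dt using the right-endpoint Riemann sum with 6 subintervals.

536

Δt = 2.
Sum = 2·[(-2) + 6 + 22 + 46 + 78 + 118] = 536.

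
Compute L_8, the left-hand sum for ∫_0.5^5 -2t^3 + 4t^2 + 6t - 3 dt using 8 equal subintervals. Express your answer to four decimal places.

Δt = (5 − 0.5)/8 = 0.5625.
Left endpoints: 0.5, 1.0625, 1.625, 2.1875, 2.75, 3.3125, 3.875, 4.4375.
f(0.5) = 0.75, f(1.0625) = 11247/2048, f(1.625) = 8.73046875, f(2.1875) = 17061/2048, f(2.75) = 2.15625, f(3.3125) = -24429/2048, f(3.875) = -36.05859375, f(4.4375) = -148215/2048.
Sum = Δt · [f(0.5) + f(1.0625) + f(1.625) + ...].
Sum ≈ -53.3804.

-53.3804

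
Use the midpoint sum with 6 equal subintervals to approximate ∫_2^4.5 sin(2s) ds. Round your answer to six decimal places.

Δs = (4.5 − 2)/6 = 5/12.
Midpoints: 53/24, 2.625, 73/24, 83/24, 3.875, 103/24.
f(53/24) ≈ -0.956592, f(2.625) ≈ -0.858934, f(73/24) ≈ -0.198524, f(83/24) ≈ 0.591954, f(3.875) ≈ 0.994599, f(103/24) ≈ 0.745607.
Sum = Δs · [f(53/24) + f(2.625) + f(73/24) + ...].
Sum ≈ 0.132545.

0.132545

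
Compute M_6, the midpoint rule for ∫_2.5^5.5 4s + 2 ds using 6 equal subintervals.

54

Δs = (5.5 − 2.5)/6 = 0.5.
Midpoints: 2.75, 3.25, 3.75, 4.25, 4.75, 5.25.
f(2.75) = 13, f(3.25) = 15, f(3.75) = 17, f(4.25) = 19, f(4.75) = 21, f(5.25) = 23.
Sum = Δs · [f(2.75) + f(3.25) + f(3.75) + ...].
Sum = 54.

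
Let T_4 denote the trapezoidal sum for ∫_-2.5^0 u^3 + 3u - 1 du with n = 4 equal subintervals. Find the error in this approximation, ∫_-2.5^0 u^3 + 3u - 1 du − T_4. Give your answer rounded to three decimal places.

Exact integral: ∫_-2.5^0 f(u) du = -21.640625.
T_4 ≈ -22.25098.
Error ≈ -21.640625 − (-22.25098) ≈ 0.610.

0.610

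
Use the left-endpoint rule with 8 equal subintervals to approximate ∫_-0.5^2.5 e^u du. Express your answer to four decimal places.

9.5408

Δu = (2.5 − (-0.5))/8 = 0.375.
Left endpoints: -0.5, -0.125, 0.25, 0.625, 1, 1.375, 1.75, 2.125.
f(-0.5) ≈ 0.6065, f(-0.125) ≈ 0.8825, f(0.25) ≈ 1.2840, f(0.625) ≈ 1.8682, f(1) ≈ 2.7183, f(1.375) ≈ 3.9551, f(1.75) ≈ 5.7546, f(2.125) ≈ 8.3729.
Sum = Δu · [f(-0.5) + f(-0.125) + f(0.25) + ...].
Sum ≈ 9.5408.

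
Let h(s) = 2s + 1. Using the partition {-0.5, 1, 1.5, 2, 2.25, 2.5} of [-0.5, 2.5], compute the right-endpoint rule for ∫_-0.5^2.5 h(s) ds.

Subinterval widths: 1.5, 0.5, 0.5, 0.25, 0.25.
Right endpoints: 1, 1.5, 2, 2.25, 2.5.
h(1) = 3, h(1.5) = 4, h(2) = 5, h(2.25) = 5.5, h(2.5) = 6.
Sum = Σ Δs_i · h(s_i).
Sum = 11.875.

11.875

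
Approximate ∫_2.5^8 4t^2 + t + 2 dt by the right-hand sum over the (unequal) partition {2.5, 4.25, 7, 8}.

Subinterval widths: 1.75, 2.75, 1.
Right endpoints: 4.25, 7, 8.
f(4.25) = 78.5, f(7) = 205, f(8) = 266.
Sum = Σ Δt_i · f(t_i).
Sum = 967.125.

967.125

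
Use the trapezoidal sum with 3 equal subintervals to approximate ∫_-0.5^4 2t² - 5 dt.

Δt = (4 − (-0.5))/3 = 1.5.
f(-0.5) = -4.5, f(1) = -3, f(2.5) = 7.5, f(4) = 27.
T_3 = (Δt/2)·[f(t_0) + 2f(t_1) + 2f(t_2) + f(t_3)].
Sum = 23.625.

23.625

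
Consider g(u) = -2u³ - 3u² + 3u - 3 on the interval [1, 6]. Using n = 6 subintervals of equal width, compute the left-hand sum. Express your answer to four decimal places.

Δu = (6 − 1)/6 = 5/6.
Left endpoints: 1, 11/6, 8/3, 3.5, 13/3, 31/6.
g(1) = -5, g(11/6) = -1075/54, g(8/3) = -1465/27, g(3.5) = -115, g(13/3) = -5645/27, g(31/6) = -18545/54.
Sum = Δu · [g(1) + g(11/6) + g(8/3) + ...].
Sum ≈ -622.2222.

-622.2222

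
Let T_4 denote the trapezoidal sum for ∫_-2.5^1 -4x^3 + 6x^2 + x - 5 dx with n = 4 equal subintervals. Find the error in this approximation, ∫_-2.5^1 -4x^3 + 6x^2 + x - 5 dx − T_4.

-6.69921875

Exact integral: ∫_-2.5^1 f(x) dx = 51.1875.
T_4 = 57.88671875.
Error = 51.1875 − 57.88671875 = -6.69921875.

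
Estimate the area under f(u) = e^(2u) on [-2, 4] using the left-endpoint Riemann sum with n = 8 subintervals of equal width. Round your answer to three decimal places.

642.132

Δu = (4 − (-2))/8 = 0.75.
Left endpoints: -2, -1.25, -0.5, 0.25, 1, 1.75, 2.5, 3.25.
f(-2) ≈ 0.018, f(-1.25) ≈ 0.082, f(-0.5) ≈ 0.368, f(0.25) ≈ 1.649, f(1) ≈ 7.389, f(1.75) ≈ 33.115, f(2.5) ≈ 148.413, f(3.25) ≈ 665.142.
Sum = Δu · [f(-2) + f(-1.25) + f(-0.5) + ...].
Sum ≈ 642.132.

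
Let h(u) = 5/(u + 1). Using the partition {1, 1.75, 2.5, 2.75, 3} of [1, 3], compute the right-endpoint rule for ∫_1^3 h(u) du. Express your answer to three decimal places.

3.081

Subinterval widths: 0.75, 0.75, 0.25, 0.25.
Right endpoints: 1.75, 2.5, 2.75, 3.
h(1.75) = 20/11, h(2.5) = 10/7, h(2.75) = 4/3, h(3) = 1.25.
Sum = Σ Δu_i · h(u_i).
Sum ≈ 3.081.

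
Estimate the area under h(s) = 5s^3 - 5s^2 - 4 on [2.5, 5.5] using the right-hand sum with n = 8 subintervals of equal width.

954.4453125

Δs = (5.5 − 2.5)/8 = 0.375.
Right endpoints: 2.875, 3.25, 3.625, 4, 4.375, 4.75, 5.125, 5.5.
h(2.875) = 37627/512, h(3.25) = 114.828125, h(3.625) = 86257/512, h(4) = 236, h(4.375) = 163327/512, h(4.75) = 419.046875, h(5.125) = 275317/512, h(5.5) = 676.625.
Sum = Δs · [h(2.875) + h(3.25) + h(3.625) + ...].
Sum = 954.4453125.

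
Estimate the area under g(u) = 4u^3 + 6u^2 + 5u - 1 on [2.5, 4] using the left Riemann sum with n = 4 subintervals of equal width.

Δu = (4 − 2.5)/4 = 0.375.
Left endpoints: 2.5, 2.875, 3.25, 3.625.
g(2.5) = 111.5, g(2.875) = 158.0234375, g(3.25) = 215.9375, g(3.625) = 286.5078125.
Sum = Δu · [g(2.5) + g(2.875) + g(3.25) + g(3.625)].
Sum = 289.48828125.

289.48828125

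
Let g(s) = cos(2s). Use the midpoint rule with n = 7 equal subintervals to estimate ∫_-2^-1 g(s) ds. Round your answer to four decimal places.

-0.8359

Δs = (-1 − (-2))/7 = 1/7.
Midpoints: -27/14, -25/14, -23/14, -1.5, -19/14, -17/14, -15/14.
g(-27/14) ≈ -0.7547, g(-25/14) ≈ -0.9090, g(-23/14) ≈ -0.9896, g(-1.5) ≈ -0.9900, g(-19/14) ≈ -0.9101, g(-17/14) ≈ -0.7564, g(-15/14) ≈ -0.5414.
Sum = Δs · [g(-27/14) + g(-25/14) + g(-23/14) + ...].
Sum ≈ -0.8359.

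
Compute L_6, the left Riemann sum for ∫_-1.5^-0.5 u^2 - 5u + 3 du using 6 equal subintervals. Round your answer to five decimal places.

Δu = (-0.5 − (-1.5))/6 = 1/6.
Left endpoints: -1.5, -4/3, -7/6, -1, -5/6, -2/3.
f(-1.5) = 12.75, f(-4/3) = 103/9, f(-7/6) = 367/36, f(-1) = 9, f(-5/6) = 283/36, f(-2/3) = 61/9.
Sum = Δu · [f(-1.5) + f(-4/3) + f(-7/6) + ...].
Sum ≈ 9.67130.

9.67130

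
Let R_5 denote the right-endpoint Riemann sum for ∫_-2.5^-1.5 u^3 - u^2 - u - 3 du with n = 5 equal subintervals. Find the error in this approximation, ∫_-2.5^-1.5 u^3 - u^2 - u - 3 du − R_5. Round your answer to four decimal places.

-1.4783

Exact integral: ∫_-2.5^-1.5 f(u) du ≈ -13.583333.
R_5 = -12.105.
Error ≈ -13.583333 − (-12.105) ≈ -1.4783.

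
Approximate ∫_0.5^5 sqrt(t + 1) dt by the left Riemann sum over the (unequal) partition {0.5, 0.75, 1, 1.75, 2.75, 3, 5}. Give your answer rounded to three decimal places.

7.840

Subinterval widths: 0.25, 0.25, 0.75, 1, 0.25, 2.
Left endpoints: 0.5, 0.75, 1, 1.75, 2.75, 3.
f(0.5) ≈ 1.225, f(0.75) ≈ 1.323, f(1) ≈ 1.414, f(1.75) ≈ 1.658, f(2.75) ≈ 1.936, f(3) ≈ 2.000.
Sum = Σ Δt_i · f(t_i).
Sum ≈ 7.840.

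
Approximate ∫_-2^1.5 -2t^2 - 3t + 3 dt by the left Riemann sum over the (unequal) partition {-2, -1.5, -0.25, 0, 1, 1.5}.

7.15625

Subinterval widths: 0.5, 1.25, 0.25, 1, 0.5.
Left endpoints: -2, -1.5, -0.25, 0, 1.
f(-2) = 1, f(-1.5) = 3, f(-0.25) = 3.625, f(0) = 3, f(1) = -2.
Sum = Σ Δt_i · f(t_i).
Sum = 7.15625.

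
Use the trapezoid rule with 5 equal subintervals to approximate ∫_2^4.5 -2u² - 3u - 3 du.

Δu = (4.5 − 2)/5 = 0.5.
f(2) = -17, f(2.5) = -23, f(3) = -30, f(3.5) = -38, f(4) = -47, f(4.5) = -57.
T_5 = (Δu/2)·[f(u_0) + 2f(u_1) + ... + 2f(u_{4}) + f(u_5)].
Sum = -87.5.

-87.5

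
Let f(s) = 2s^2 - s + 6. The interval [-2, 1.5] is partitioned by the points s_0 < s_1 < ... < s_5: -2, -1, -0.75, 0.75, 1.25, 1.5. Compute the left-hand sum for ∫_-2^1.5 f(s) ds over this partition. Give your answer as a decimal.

Subinterval widths: 1, 0.25, 1.5, 0.5, 0.25.
Left endpoints: -2, -1, -0.75, 0.75, 1.25.
f(-2) = 16, f(-1) = 9, f(-0.75) = 7.875, f(0.75) = 6.375, f(1.25) = 7.875.
Sum = Σ Δs_i · f(s_i).
Sum = 35.21875.

35.21875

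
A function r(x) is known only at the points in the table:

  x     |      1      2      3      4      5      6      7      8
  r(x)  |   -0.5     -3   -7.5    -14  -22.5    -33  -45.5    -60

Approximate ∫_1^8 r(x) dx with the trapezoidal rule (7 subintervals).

Δx = 1.
T_7 = (1/2)·[(-0.5) + 2·(-3) + 2·(-7.5) + 2·(-14) + 2·(-22.5) + 2·(-33) + 2·(-45.5) + (-60)] = -155.75.

-155.75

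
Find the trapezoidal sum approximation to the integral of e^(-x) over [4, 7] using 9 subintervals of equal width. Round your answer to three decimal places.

0.018

Δx = (7 − 4)/9 = 1/3.
f(4) ≈ 0.018, f(13/3) ≈ 0.013, f(14/3) ≈ 0.009, f(5) ≈ 0.007, f(16/3) ≈ 0.005, f(17/3) ≈ 0.003, f(6) ≈ 0.002, f(19/3) ≈ 0.002, f(20/3) ≈ 0.001, f(7) ≈ 0.001.
T_9 = (Δx/2)·[f(x_0) + 2f(x_1) + ... + 2f(x_{8}) + f(x_9)].
Sum ≈ 0.018.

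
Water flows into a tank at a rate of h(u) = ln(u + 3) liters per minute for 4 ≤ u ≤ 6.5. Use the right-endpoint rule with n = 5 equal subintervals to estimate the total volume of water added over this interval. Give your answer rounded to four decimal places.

Δu = (6.5 − 4)/5 = 0.5.
Right endpoints: 4.5, 5, 5.5, 6, 6.5.
h(4.5) ≈ 2.0149, h(5) ≈ 2.0794, h(5.5) ≈ 2.1401, h(6) ≈ 2.1972, h(6.5) ≈ 2.2513.
Sum = Δu · [h(4.5) + h(5) + h(5.5) + h(6) + h(6.5)].
Sum ≈ 5.3415.

5.3415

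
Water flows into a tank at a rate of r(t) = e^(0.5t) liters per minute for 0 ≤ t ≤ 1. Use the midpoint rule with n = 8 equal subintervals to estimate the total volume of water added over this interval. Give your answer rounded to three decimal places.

Δt = (1 − 0)/8 = 0.125.
Midpoints: 0.0625, 0.1875, 0.3125, 0.4375, 0.5625, 0.6875, 0.8125, 0.9375.
r(0.0625) ≈ 1.032, r(0.1875) ≈ 1.098, r(0.3125) ≈ 1.169, r(0.4375) ≈ 1.245, r(0.5625) ≈ 1.325, r(0.6875) ≈ 1.410, r(0.8125) ≈ 1.501, r(0.9375) ≈ 1.598.
Sum = Δt · [r(0.0625) + r(0.1875) + r(0.3125) + ...].
Sum ≈ 1.297.

1.297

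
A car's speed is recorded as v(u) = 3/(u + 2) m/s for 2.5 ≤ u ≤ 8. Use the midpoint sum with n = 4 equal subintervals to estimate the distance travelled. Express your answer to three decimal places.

2.386

Δu = (8 − 2.5)/4 = 1.375.
Midpoints: 3.1875, 4.5625, 5.9375, 7.3125.
v(3.1875) = 48/83, v(4.5625) = 16/35, v(5.9375) = 48/127, v(7.3125) = 48/149.
Sum = Δu · [v(3.1875) + v(4.5625) + v(5.9375) + v(7.3125)].
Sum ≈ 2.386.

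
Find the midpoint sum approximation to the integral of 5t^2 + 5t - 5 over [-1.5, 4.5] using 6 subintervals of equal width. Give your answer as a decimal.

Δt = (4.5 − (-1.5))/6 = 1.
Midpoints: -1, 0, 1, 2, 3, 4.
f(-1) = -5, f(0) = -5, f(1) = 5, f(2) = 25, f(3) = 55, f(4) = 95.
Sum = Δt · [f(-1) + f(0) + f(1) + ...].
Sum = 170.

170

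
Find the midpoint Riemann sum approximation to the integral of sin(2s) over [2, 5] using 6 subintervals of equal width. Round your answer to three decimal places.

0.097

Δs = (5 − 2)/6 = 0.5.
Midpoints: 2.25, 2.75, 3.25, 3.75, 4.25, 4.75.
f(2.25) ≈ -0.978, f(2.75) ≈ -0.706, f(3.25) ≈ 0.215, f(3.75) ≈ 0.938, f(4.25) ≈ 0.798, f(4.75) ≈ -0.075.
Sum = Δs · [f(2.25) + f(2.75) + f(3.25) + ...].
Sum ≈ 0.097.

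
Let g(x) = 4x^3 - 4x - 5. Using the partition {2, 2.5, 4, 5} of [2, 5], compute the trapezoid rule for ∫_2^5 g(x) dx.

583.5

Subinterval widths: 0.5, 1.5, 1.
g(2) = 19, g(2.5) = 47.5, g(4) = 235, g(5) = 475.
On each subinterval the trapezoid contributes (Δx_i/2)·[g(x_{i-1}) + g(x_i)].
Sum = 583.5.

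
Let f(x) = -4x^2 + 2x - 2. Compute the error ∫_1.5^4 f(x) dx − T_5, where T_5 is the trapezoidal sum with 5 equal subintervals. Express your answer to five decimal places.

Exact integral: ∫_1.5^4 f(x) dx ≈ -72.0833333.
T_5 = -72.5.
Error ≈ -72.0833333 − (-72.5) ≈ 0.41667.

0.41667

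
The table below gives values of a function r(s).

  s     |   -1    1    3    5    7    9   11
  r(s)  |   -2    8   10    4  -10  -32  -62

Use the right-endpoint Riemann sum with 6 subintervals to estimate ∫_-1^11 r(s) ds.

Δs = 2.
Sum = 2·[8 + 10 + 4 + (-10) + (-32) + (-62)] = -164.

-164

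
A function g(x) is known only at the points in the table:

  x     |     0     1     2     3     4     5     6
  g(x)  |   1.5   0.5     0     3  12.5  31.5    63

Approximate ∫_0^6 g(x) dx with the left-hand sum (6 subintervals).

Δx = 1.
Sum = 1·[1.5 + 0.5 + 0 + 3 + 12.5 + 31.5] = 49.

49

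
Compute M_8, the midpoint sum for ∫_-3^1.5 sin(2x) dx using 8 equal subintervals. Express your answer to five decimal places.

Δx = (1.5 − (-3))/8 = 0.5625.
Midpoints: -2.71875, -2.15625, -1.59375, -1.03125, -0.46875, 0.09375, 0.65625, 1.21875.
f(-2.71875) ≈ 0.74843, f(-2.15625) ≈ 0.92110, f(-1.59375) ≈ 0.04589, f(-1.03125) ≈ -0.88153, f(-0.46875) ≈ -0.80608, f(0.09375) ≈ 0.18640, f(0.65625) ≈ 0.96683, f(1.21875) ≈ 0.64734.
Sum = Δx · [f(-2.71875) + f(-2.15625) + f(-1.59375) + ...].
Sum ≈ 1.02847.

1.02847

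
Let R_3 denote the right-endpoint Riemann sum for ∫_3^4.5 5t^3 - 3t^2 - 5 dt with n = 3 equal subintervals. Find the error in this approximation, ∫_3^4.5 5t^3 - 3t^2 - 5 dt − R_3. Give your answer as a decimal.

-75.046875

Exact integral: ∫_3^4.5 f(t) dt = 339.703125.
R_3 = 414.75.
Error = 339.703125 − 414.75 = -75.046875.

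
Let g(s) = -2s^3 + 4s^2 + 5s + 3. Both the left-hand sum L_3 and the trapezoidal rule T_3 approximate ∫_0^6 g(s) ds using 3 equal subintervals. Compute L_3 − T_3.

258

L_3 = -50.
T_3 = -308.
L_3 − T_3 = 258.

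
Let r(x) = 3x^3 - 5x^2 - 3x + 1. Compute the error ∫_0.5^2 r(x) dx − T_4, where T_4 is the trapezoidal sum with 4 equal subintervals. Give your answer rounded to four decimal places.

Exact integral: ∫_0.5^2 r(x) dx = -5.296875.
T_4 ≈ -5.077148.
Error ≈ -5.296875 − (-5.077148) ≈ -0.2197.

-0.2197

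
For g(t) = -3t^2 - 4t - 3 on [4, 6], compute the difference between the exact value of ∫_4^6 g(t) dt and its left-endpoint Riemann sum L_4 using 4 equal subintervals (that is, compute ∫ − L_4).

Exact integral: ∫_4^6 g(t) dt = -198.
L_4 = -181.25.
Error = -198 − (-181.25) = -16.75.

-16.75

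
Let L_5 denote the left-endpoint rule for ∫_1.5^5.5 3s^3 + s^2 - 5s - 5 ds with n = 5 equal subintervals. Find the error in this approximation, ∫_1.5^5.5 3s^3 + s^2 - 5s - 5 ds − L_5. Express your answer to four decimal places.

184.9333

Exact integral: ∫_1.5^5.5 f(s) ds ≈ 646.833333.
L_5 = 461.9.
Error ≈ 646.833333 − 461.9 ≈ 184.9333.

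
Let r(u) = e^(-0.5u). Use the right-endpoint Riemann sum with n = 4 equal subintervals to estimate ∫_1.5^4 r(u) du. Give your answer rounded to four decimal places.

0.5742

Δu = (4 − 1.5)/4 = 0.625.
Right endpoints: 2.125, 2.75, 3.375, 4.
r(2.125) ≈ 0.3456, r(2.75) ≈ 0.2528, r(3.375) ≈ 0.1850, r(4) ≈ 0.1353.
Sum = Δu · [r(2.125) + r(2.75) + r(3.375) + r(4)].
Sum ≈ 0.5742.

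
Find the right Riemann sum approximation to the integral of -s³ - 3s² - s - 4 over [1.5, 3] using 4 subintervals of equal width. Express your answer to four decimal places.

Δs = (3 − 1.5)/4 = 0.375.
Right endpoints: 1.875, 2.25, 2.625, 3.
f(1.875) = -11783/512, f(2.25) = -32.828125, f(2.625) = -23237/512, f(3) = -61.
Sum = Δs · [f(1.875) + f(2.25) + f(2.625) + f(3)].
Sum ≈ -60.8350.

-60.8350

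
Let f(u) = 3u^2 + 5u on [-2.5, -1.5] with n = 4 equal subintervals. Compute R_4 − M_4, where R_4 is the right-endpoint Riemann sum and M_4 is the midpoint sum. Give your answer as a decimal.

R_4 = 1.40625.
M_4 = 2.234375.
R_4 − M_4 = -0.828125.

-0.828125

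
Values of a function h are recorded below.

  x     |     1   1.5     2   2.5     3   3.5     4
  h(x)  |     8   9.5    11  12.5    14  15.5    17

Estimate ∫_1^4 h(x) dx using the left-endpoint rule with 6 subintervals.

Δx = 0.5.
Sum = 0.5·[8 + 9.5 + 11 + 12.5 + 14 + 15.5] = 35.25.

35.25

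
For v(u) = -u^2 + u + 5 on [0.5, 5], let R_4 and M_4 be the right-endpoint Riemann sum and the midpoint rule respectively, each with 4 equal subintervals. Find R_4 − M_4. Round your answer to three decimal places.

-12.814

R_4 = -19.08984375.
M_4 ≈ -6.27539.
R_4 − M_4 ≈ -12.814.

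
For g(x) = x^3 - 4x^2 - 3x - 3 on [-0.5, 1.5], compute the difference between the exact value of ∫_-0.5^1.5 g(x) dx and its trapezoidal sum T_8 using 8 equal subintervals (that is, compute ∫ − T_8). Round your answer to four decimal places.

0.0521

Exact integral: ∫_-0.5^1.5 g(x) dx ≈ -12.416667.
T_8 = -12.46875.
Error ≈ -12.416667 − (-12.46875) ≈ 0.0521.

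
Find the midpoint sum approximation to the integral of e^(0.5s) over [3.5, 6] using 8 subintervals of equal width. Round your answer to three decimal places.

Δs = (6 − 3.5)/8 = 0.3125.
Midpoints: 3.65625, 3.96875, 4.28125, 4.59375, 4.90625, 5.21875, 5.53125, 5.84375.
f(3.65625) ≈ 6.222, f(3.96875) ≈ 7.274, f(4.28125) ≈ 8.505, f(4.59375) ≈ 9.943, f(4.90625) ≈ 11.625, f(5.21875) ≈ 13.591, f(5.53125) ≈ 15.889, f(5.84375) ≈ 18.576.
Sum = Δs · [f(3.65625) + f(3.96875) + f(4.28125) + ...].
Sum ≈ 28.633.

28.633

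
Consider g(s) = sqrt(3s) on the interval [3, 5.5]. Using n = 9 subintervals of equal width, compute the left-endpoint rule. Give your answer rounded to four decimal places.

8.7457

Δs = (5.5 − 3)/9 = 5/18.
Left endpoints: 3, 59/18, 32/9, 23/6, 37/9, 79/18, 14/3, 89/18, 47/9.
g(3) ≈ 3.0000, g(59/18) ≈ 3.1358, g(32/9) ≈ 3.2660, g(23/6) ≈ 3.3912, g(37/9) ≈ 3.5119, g(79/18) ≈ 3.6286, g(14/3) ≈ 3.7417, g(89/18) ≈ 3.8514, g(47/9) ≈ 3.9581.
Sum = Δs · [g(3) + g(59/18) + g(32/9) + ...].
Sum ≈ 8.7457.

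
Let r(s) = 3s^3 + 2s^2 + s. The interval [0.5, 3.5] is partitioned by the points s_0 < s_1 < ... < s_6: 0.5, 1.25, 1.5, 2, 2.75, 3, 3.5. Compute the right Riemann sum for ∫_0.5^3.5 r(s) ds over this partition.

Subinterval widths: 0.75, 0.25, 0.5, 0.75, 0.25, 0.5.
Right endpoints: 1.25, 1.5, 2, 2.75, 3, 3.5.
r(1.25) = 10.234375, r(1.5) = 16.125, r(2) = 34, r(2.75) = 80.265625, r(3) = 102, r(3.5) = 156.625.
Sum = Σ Δs_i · r(s_i).
Sum = 192.71875.

192.71875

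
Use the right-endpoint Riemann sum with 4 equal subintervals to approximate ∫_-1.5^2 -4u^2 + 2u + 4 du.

-1.203125

Δu = (2 − (-1.5))/4 = 0.875.
Right endpoints: -0.625, 0.25, 1.125, 2.
f(-0.625) = 1.1875, f(0.25) = 4.25, f(1.125) = 1.1875, f(2) = -8.
Sum = Δu · [f(-0.625) + f(0.25) + f(1.125) + f(2)].
Sum = -1.203125.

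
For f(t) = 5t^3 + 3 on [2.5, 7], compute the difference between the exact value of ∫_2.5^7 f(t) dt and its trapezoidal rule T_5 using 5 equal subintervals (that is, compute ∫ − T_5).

-43.284375

Exact integral: ∫_2.5^7 f(t) dt = 2965.921875.
T_5 = 3009.20625.
Error = 2965.921875 − 3009.20625 = -43.284375.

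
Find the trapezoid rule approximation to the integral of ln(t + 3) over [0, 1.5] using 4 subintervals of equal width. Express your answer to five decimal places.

1.97121

Δt = (1.5 − 0)/4 = 0.375.
f(0) ≈ 1.09861, f(0.375) ≈ 1.21640, f(0.75) ≈ 1.32176, f(1.125) ≈ 1.41707, f(1.5) ≈ 1.50408.
T_4 = (Δt/2)·[f(t_0) + 2f(t_1) + 2f(t_2) + 2f(t_3) + f(t_4)].
Sum ≈ 1.97121.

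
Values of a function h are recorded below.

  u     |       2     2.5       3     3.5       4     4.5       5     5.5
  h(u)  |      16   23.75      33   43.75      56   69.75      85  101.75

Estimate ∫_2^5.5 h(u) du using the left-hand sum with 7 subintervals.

Δu = 0.5.
Sum = 0.5·[16 + 23.75 + 33 + 43.75 + 56 + 69.75 + 85] = 163.625.

163.625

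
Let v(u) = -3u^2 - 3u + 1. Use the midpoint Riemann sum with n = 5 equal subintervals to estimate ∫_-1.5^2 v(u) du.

-10.07125

Δu = (2 − (-1.5))/5 = 0.7.
Midpoints: -1.15, -0.45, 0.25, 0.95, 1.65.
v(-1.15) = 0.4825, v(-0.45) = 1.7425, v(0.25) = 0.0625, v(0.95) = -4.5575, v(1.65) = -12.1175.
Sum = Δu · [v(-1.15) + v(-0.45) + v(0.25) + v(0.95) + v(1.65)].
Sum = -10.07125.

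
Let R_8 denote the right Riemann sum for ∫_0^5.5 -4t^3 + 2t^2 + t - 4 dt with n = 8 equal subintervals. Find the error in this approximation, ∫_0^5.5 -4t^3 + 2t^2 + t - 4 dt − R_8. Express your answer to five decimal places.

Exact integral: ∫_0^5.5 f(t) dt ≈ -811.0208333.
R_8 ≈ -1030.5302734.
Error ≈ -811.0208333 − (-1030.5302734) ≈ 219.50944.

219.50944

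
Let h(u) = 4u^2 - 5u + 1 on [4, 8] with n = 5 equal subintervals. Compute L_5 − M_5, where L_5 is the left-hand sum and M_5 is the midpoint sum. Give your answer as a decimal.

L_5 = 414.24.
M_5 = 480.48.
L_5 − M_5 = -66.24.

-66.24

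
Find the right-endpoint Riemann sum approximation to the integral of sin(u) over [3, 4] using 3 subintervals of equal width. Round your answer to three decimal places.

Δu = (4 − 3)/3 = 1/3.
Right endpoints: 10/3, 11/3, 4.
f(10/3) ≈ -0.191, f(11/3) ≈ -0.501, f(4) ≈ -0.757.
Sum = Δu · [f(10/3) + f(11/3) + f(4)].
Sum ≈ -0.483.

-0.483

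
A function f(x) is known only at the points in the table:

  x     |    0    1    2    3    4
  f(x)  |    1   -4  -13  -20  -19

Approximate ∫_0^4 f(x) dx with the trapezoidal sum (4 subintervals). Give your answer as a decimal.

-46

Δx = 1.
T_4 = (1/2)·[1 + 2·(-4) + 2·(-13) + 2·(-20) + (-19)] = -46.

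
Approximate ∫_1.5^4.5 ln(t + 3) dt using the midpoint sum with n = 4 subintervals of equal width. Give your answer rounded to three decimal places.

Δt = (4.5 − 1.5)/4 = 0.75.
Midpoints: 1.875, 2.625, 3.375, 4.125.
f(1.875) ≈ 1.584, f(2.625) ≈ 1.727, f(3.375) ≈ 1.852, f(4.125) ≈ 1.964.
Sum = Δt · [f(1.875) + f(2.625) + f(3.375) + f(4.125)].
Sum ≈ 5.346.

5.346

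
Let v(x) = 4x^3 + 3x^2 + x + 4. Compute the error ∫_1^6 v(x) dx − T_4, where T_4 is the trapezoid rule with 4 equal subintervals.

-58.59375

Exact integral: ∫_1^6 v(x) dx = 1547.5.
T_4 = 1606.09375.
Error = 1547.5 − 1606.09375 = -58.59375.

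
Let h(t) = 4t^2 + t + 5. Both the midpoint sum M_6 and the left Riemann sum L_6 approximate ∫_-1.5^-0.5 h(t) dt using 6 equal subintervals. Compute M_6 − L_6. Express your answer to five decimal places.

M_6 ≈ 8.3240741.
L_6 ≈ 8.9351852.
M_6 − L_6 ≈ -0.61111.

-0.61111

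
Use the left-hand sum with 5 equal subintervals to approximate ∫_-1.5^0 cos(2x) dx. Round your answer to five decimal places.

-0.23007

Δx = (0 − (-1.5))/5 = 0.3.
Left endpoints: -1.5, -1.2, -0.9, -0.6, -0.3.
f(-1.5) ≈ -0.98999, f(-1.2) ≈ -0.73739, f(-0.9) ≈ -0.22720, f(-0.6) ≈ 0.36236, f(-0.3) ≈ 0.82534.
Sum = Δx · [f(-1.5) + f(-1.2) + f(-0.9) + f(-0.6) + f(-0.3)].
Sum ≈ -0.23007.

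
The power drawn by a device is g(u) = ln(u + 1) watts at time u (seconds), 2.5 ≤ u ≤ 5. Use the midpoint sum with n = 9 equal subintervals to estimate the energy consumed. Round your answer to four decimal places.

3.8663

Δu = (5 − 2.5)/9 = 5/18.
Midpoints: 95/36, 35/12, 115/36, 125/36, 3.75, 145/36, 155/36, 55/12, 175/36.
g(95/36) ≈ 1.2917, g(35/12) ≈ 1.3652, g(115/36) ≈ 1.4338, g(125/36) ≈ 1.4979, g(3.75) ≈ 1.5581, g(145/36) ≈ 1.6150, g(155/36) ≈ 1.6688, g(55/12) ≈ 1.7198, g(175/36) ≈ 1.7683.
Sum = Δu · [g(95/36) + g(35/12) + g(115/36) + ...].
Sum ≈ 3.8663.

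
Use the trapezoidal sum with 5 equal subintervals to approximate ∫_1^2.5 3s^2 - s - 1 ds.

Δs = (2.5 − 1)/5 = 0.3.
f(1) = 1, f(1.3) = 2.77, f(1.6) = 5.08, f(1.9) = 7.93, f(2.2) = 11.32, f(2.5) = 15.25.
T_5 = (Δs/2)·[f(s_0) + 2f(s_1) + ... + 2f(s_{4}) + f(s_5)].
Sum = 10.5675.

10.5675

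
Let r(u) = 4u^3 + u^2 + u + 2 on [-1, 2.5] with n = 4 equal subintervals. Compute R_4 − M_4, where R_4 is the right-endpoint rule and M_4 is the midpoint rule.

39.62109375

R_4 = 90.6171875.
M_4 = 50.99609375.
R_4 − M_4 = 39.62109375.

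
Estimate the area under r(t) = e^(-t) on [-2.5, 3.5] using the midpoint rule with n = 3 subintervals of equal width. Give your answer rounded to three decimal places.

Δt = (3.5 − (-2.5))/3 = 2.
Midpoints: -1.5, 0.5, 2.5.
r(-1.5) ≈ 4.482, r(0.5) ≈ 0.607, r(2.5) ≈ 0.082.
Sum = Δt · [r(-1.5) + r(0.5) + r(2.5)].
Sum ≈ 10.341.

10.341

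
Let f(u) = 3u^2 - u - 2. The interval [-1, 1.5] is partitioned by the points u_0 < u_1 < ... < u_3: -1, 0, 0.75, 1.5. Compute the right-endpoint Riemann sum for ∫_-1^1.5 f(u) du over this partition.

-0.359375

Subinterval widths: 1, 0.75, 0.75.
Right endpoints: 0, 0.75, 1.5.
f(0) = -2, f(0.75) = -1.0625, f(1.5) = 3.25.
Sum = Σ Δu_i · f(u_i).
Sum = -0.359375.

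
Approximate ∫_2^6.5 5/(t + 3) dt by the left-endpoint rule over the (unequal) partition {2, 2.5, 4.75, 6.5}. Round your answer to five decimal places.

3.67449

Subinterval widths: 0.5, 2.25, 1.75.
Left endpoints: 2, 2.5, 4.75.
f(2) = 1, f(2.5) = 10/11, f(4.75) = 20/31.
Sum = Σ Δt_i · f(t_i).
Sum ≈ 3.67449.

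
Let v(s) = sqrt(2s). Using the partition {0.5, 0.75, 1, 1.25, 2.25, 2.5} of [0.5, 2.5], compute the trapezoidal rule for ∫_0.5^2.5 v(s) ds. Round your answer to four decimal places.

Subinterval widths: 0.25, 0.25, 0.25, 1, 0.25.
v(0.5) ≈ 1.0000, v(0.75) ≈ 1.2247, v(1) ≈ 1.4142, v(1.25) ≈ 1.5811, v(2.25) ≈ 2.1213, v(2.5) ≈ 2.2361.
On each subinterval the trapezoid contributes (Δs_i/2)·[v(s_{i-1}) + v(s_i)].
Sum ≈ 3.3783.

3.3783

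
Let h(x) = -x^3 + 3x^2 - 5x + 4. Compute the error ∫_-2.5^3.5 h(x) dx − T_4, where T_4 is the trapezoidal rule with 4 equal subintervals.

Exact integral: ∫_-2.5^3.5 h(x) dx = 39.75.
T_4 = 43.125.
Error = 39.75 − 43.125 = -3.375.

-3.375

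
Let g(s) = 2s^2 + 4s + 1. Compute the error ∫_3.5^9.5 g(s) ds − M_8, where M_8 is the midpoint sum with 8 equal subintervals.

Exact integral: ∫_3.5^9.5 g(s) ds = 705.
M_8 = 704.4375.
Error = 705 − 704.4375 = 0.5625.

0.5625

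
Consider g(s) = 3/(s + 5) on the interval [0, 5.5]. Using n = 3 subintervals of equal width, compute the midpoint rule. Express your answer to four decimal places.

Δs = (5.5 − 0)/3 = 11/6.
Midpoints: 11/12, 2.75, 55/12.
g(11/12) = 36/71, g(2.75) = 12/31, g(55/12) = 36/115.
Sum = Δs · [g(11/12) + g(2.75) + g(55/12)].
Sum ≈ 2.2132.

2.2132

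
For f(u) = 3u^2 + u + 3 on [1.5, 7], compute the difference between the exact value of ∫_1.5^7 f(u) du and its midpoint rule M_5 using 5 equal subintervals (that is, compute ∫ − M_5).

Exact integral: ∫_1.5^7 f(u) du = 379.5.
M_5 = 377.83625.
Error = 379.5 − 377.83625 = 1.66375.

1.66375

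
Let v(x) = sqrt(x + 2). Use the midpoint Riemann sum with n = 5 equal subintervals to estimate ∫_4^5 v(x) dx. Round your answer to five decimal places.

2.54891

Δx = (5 − 4)/5 = 0.2.
Midpoints: 4.1, 4.3, 4.5, 4.7, 4.9.
v(4.1) ≈ 2.46982, v(4.3) ≈ 2.50998, v(4.5) ≈ 2.54951, v(4.7) ≈ 2.58844, v(4.9) ≈ 2.62679.
Sum = Δx · [v(4.1) + v(4.3) + v(4.5) + v(4.7) + v(4.9)].
Sum ≈ 2.54891.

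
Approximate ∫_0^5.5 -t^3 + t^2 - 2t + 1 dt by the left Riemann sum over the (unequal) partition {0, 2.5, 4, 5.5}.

-100.0625

Subinterval widths: 2.5, 1.5, 1.5.
Left endpoints: 0, 2.5, 4.
f(0) = 1, f(2.5) = -13.375, f(4) = -55.
Sum = Σ Δt_i · f(t_i).
Sum = -100.0625.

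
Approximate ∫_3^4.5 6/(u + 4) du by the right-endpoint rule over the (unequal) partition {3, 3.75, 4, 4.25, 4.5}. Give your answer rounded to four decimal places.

1.1264

Subinterval widths: 0.75, 0.25, 0.25, 0.25.
Right endpoints: 3.75, 4, 4.25, 4.5.
f(3.75) = 24/31, f(4) = 0.75, f(4.25) = 8/11, f(4.5) = 12/17.
Sum = Σ Δu_i · f(u_i).
Sum ≈ 1.1264.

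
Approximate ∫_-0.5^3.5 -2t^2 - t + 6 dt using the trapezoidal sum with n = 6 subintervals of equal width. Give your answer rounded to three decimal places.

-11.259

Δt = (3.5 − (-0.5))/6 = 2/3.
f(-0.5) = 6, f(1/6) = 52/9, f(5/6) = 34/9, f(1.5) = 0, f(13/6) = -50/9, f(17/6) = -116/9, f(3.5) = -22.
T_6 = (Δt/2)·[f(t_0) + 2f(t_1) + ... + 2f(t_{5}) + f(t_6)].
Sum ≈ -11.259.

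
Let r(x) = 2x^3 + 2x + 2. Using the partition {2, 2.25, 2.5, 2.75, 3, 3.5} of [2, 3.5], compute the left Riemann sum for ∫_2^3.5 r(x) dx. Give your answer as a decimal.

65.65625

Subinterval widths: 0.25, 0.25, 0.25, 0.25, 0.5.
Left endpoints: 2, 2.25, 2.5, 2.75, 3.
r(2) = 22, r(2.25) = 29.28125, r(2.5) = 38.25, r(2.75) = 49.09375, r(3) = 62.
Sum = Σ Δx_i · r(x_i).
Sum = 65.65625.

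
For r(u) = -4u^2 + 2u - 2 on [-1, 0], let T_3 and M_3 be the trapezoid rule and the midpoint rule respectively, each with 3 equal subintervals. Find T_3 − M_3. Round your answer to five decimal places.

-0.11111

T_3 ≈ -4.4074074.
M_3 ≈ -4.2962963.
T_3 − M_3 ≈ -0.11111.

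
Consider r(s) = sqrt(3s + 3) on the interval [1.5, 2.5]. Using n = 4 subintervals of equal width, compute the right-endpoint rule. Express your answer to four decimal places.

Δs = (2.5 − 1.5)/4 = 0.25.
Right endpoints: 1.75, 2, 2.25, 2.5.
r(1.75) ≈ 2.8723, r(2) ≈ 3.0000, r(2.25) ≈ 3.1225, r(2.5) ≈ 3.2404.
Sum = Δs · [r(1.75) + r(2) + r(2.25) + r(2.5)].
Sum ≈ 3.0588.

3.0588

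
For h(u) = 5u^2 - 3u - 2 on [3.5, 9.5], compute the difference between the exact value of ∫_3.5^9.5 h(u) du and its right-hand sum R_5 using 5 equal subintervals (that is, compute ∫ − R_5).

Exact integral: ∫_3.5^9.5 h(u) du = 1228.5.
R_5 = 1458.9.
Error = 1228.5 − 1458.9 = -230.4.

-230.4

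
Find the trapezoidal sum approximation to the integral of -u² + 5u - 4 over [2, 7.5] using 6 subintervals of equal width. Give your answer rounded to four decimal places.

-30.1036

Δu = (7.5 − 2)/6 = 11/12.
f(2) = 2, f(35/12) = 299/144, f(23/6) = 17/36, f(4.75) = -2.8125, f(17/3) = -70/9, f(79/12) = -2077/144, f(7.5) = -22.75.
T_6 = (Δu/2)·[f(u_0) + 2f(u_1) + ... + 2f(u_{5}) + f(u_6)].
Sum ≈ -30.1036.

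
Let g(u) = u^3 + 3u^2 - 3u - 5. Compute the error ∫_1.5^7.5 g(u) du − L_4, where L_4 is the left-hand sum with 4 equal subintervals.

Exact integral: ∫_1.5^7.5 g(u) du = 1097.25.
L_4 = 712.5.
Error = 1097.25 − 712.5 = 384.75.

384.75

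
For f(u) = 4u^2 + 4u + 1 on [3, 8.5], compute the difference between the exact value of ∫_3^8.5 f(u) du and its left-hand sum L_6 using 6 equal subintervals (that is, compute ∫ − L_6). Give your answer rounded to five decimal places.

Exact integral: ∫_3^8.5 f(u) du ≈ 914.8333333.
L_6 ≈ 791.8726852.
Error ≈ 914.8333333 − 791.8726852 ≈ 122.96065.

122.96065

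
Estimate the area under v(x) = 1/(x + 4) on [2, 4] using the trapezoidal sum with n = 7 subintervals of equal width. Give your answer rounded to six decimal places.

Δx = (4 − 2)/7 = 2/7.
v(2) = 1/6, v(16/7) = 7/44, v(18/7) = 7/46, v(20/7) = 7/48, v(22/7) = 0.14, v(24/7) = 7/52, v(26/7) = 7/54, v(4) = 0.125.
T_7 = (Δx/2)·[v(x_0) + 2v(x_1) + ... + 2v(x_{6}) + v(x_7)].
Sum ≈ 0.287765.

0.287765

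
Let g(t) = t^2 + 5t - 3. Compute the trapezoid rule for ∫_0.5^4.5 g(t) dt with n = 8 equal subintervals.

68.5

Δt = (4.5 − 0.5)/8 = 0.5.
g(0.5) = -0.25, g(1) = 3, g(1.5) = 6.75, g(2) = 11, g(2.5) = 15.75, g(3) = 21, g(3.5) = 26.75, g(4) = 33, g(4.5) = 39.75.
T_8 = (Δt/2)·[g(t_0) + 2g(t_1) + ... + 2g(t_{7}) + g(t_8)].
Sum = 68.5.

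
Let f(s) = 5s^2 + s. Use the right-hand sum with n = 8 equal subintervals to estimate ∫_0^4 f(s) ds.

136.5

Δs = (4 − 0)/8 = 0.5.
Right endpoints: 0.5, 1, 1.5, 2, 2.5, 3, 3.5, 4.
f(0.5) = 1.75, f(1) = 6, f(1.5) = 12.75, f(2) = 22, f(2.5) = 33.75, f(3) = 48, f(3.5) = 64.75, f(4) = 84.
Sum = Δs · [f(0.5) + f(1) + f(1.5) + ...].
Sum = 136.5.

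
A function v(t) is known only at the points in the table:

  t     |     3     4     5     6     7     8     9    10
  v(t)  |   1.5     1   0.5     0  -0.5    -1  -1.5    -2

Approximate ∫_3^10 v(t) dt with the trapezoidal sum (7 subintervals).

-1.75

Δt = 1.
T_7 = (1/2)·[1.5 + 2·1 + 2·0.5 + 2·0 + 2·(-0.5) + 2·(-1) + 2·(-1.5) + (-2)] = -1.75.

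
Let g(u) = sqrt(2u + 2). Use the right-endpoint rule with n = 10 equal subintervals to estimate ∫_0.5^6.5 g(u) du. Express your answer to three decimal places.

Δu = (6.5 − 0.5)/10 = 0.6.
Right endpoints: 1.1, 1.7, 2.3, 2.9, 3.5, 4.1, 4.7, 5.3, 5.9, 6.5.
g(1.1) ≈ 2.049, g(1.7) ≈ 2.324, g(2.3) ≈ 2.569, g(2.9) ≈ 2.793, g(3.5) ≈ 3.000, g(4.1) ≈ 3.194, g(4.7) ≈ 3.376, g(5.3) ≈ 3.550, g(5.9) ≈ 3.715, g(6.5) ≈ 3.873.
Sum = Δu · [g(1.1) + g(1.7) + g(2.3) + ...].
Sum ≈ 18.266.

18.266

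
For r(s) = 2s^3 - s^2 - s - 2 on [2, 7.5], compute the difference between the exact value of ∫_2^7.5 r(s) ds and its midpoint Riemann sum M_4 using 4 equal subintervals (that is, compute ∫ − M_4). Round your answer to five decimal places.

23.82975

Exact integral: ∫_2^7.5 r(s) ds ≈ 1398.9479167.
M_4 ≈ 1375.1181641.
Error ≈ 1398.9479167 − 1375.1181641 ≈ 23.82975.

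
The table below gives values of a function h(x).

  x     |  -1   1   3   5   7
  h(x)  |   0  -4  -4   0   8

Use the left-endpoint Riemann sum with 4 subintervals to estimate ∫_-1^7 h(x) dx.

Δx = 2.
Sum = 2·[0 + (-4) + (-4) + 0] = -16.

-16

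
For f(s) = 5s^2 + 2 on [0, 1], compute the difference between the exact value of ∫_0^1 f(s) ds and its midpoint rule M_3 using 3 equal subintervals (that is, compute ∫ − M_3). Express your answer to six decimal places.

0.046296

Exact integral: ∫_0^1 f(s) ds ≈ 3.66666667.
M_3 ≈ 3.62037037.
Error ≈ 3.66666667 − 3.62037037 ≈ 0.046296.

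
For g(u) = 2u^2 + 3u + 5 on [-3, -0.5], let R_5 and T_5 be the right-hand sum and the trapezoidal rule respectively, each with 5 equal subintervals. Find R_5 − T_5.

-2.5

R_5 = 15.
T_5 = 17.5.
R_5 − T_5 = -2.5.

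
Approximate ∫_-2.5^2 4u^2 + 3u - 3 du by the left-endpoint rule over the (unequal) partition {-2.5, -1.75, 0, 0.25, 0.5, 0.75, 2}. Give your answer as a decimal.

Subinterval widths: 0.75, 1.75, 0.25, 0.25, 0.25, 1.25.
Left endpoints: -2.5, -1.75, 0, 0.25, 0.5, 0.75.
f(-2.5) = 14.5, f(-1.75) = 4, f(0) = -3, f(0.25) = -2, f(0.5) = -0.5, f(0.75) = 1.5.
Sum = Σ Δu_i · f(u_i).
Sum = 18.375.

18.375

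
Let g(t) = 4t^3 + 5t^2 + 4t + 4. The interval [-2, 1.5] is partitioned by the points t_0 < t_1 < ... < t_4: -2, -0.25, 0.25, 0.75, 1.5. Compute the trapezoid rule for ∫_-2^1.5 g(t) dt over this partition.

Subinterval widths: 1.75, 0.5, 0.5, 0.75.
g(-2) = -16, g(-0.25) = 3.25, g(0.25) = 5.375, g(0.75) = 11.5, g(1.5) = 34.75.
On each subinterval the trapezoid contributes (Δt_i/2)·[g(t_{i-1}) + g(t_i)].
Sum = 12.5625.

12.5625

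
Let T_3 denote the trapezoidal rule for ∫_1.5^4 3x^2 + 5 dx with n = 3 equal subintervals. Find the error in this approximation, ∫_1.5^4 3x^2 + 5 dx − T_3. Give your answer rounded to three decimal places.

-0.868

Exact integral: ∫_1.5^4 f(x) dx = 73.125.
T_3 ≈ 73.99306.
Error ≈ 73.125 − 73.99306 ≈ -0.868.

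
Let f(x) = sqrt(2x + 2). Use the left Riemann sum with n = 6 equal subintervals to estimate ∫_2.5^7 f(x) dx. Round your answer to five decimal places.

14.64608

Δx = (7 − 2.5)/6 = 0.75.
Left endpoints: 2.5, 3.25, 4, 4.75, 5.5, 6.25.
f(2.5) ≈ 2.64575, f(3.25) ≈ 2.91548, f(4) ≈ 3.16228, f(4.75) ≈ 3.39116, f(5.5) ≈ 3.60555, f(6.25) ≈ 3.80789.
Sum = Δx · [f(2.5) + f(3.25) + f(4) + ...].
Sum ≈ 14.64608.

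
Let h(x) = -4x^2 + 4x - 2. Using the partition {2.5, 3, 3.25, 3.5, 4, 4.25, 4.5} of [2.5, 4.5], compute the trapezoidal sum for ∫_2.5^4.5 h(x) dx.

-76.875

Subinterval widths: 0.5, 0.25, 0.25, 0.5, 0.25, 0.25.
h(2.5) = -17, h(3) = -26, h(3.25) = -31.25, h(3.5) = -37, h(4) = -50, h(4.25) = -57.25, h(4.5) = -65.
On each subinterval the trapezoid contributes (Δx_i/2)·[h(x_{i-1}) + h(x_i)].
Sum = -76.875.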